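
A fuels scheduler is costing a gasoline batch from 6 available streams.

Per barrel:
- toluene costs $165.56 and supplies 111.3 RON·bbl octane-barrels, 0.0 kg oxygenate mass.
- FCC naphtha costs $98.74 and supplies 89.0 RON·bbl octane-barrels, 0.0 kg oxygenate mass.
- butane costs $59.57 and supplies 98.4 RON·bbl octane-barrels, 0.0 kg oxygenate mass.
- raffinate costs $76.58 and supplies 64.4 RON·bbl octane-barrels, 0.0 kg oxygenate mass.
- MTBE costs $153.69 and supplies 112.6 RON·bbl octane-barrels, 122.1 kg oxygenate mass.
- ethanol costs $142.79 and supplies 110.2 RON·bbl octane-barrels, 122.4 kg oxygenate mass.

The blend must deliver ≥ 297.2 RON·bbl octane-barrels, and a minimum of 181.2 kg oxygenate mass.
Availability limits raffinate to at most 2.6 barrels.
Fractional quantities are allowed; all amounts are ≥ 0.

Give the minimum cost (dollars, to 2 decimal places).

$292.54

Treat it as an LP. Let x1 = barrels of toluene, x2 = barrels of FCC naphtha, x3 = barrels of butane, x4 = barrels of raffinate, x5 = barrels of MTBE, x6 = barrels of ethanol.
Minimise 165.56x1 + 98.74x2 + 59.57x3 + 76.58x4 + 153.69x5 + 142.79x6 subject to:
  111.3x1 + 89x2 + 98.4x3 + 64.4x4 + 112.6x5 + 110.2x6 ≥ 297.2   (octane-barrels)
  122.1x5 + 122.4x6 ≥ 181.2   (oxygenate mass)
  x4 ≤ 2.6
  x1, x2, x3, x4, x5, x6 ≥ 0.
At the optimum only butane, ethanol are positive (toluene, FCC naphtha, raffinate, MTBE = 0). The octane-barrels and oxygenate mass requirements are met with equality.
That vertex is x3 = 1.3624, x6 = 1.4804.
Objective = 59.57·1.3624 + 142.79·1.4804 = 292.5445.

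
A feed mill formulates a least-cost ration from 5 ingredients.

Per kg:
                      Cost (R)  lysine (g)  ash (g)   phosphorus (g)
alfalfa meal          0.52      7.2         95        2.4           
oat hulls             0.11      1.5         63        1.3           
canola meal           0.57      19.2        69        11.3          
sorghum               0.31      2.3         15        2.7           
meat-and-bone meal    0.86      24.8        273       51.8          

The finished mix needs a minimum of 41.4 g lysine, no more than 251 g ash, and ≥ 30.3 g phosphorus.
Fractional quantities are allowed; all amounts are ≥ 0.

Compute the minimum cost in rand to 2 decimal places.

Treat it as an LP. Let x1 = kg of alfalfa meal, x2 = kg of oat hulls, x3 = kg of canola meal, x4 = kg of sorghum, x5 = kg of meat-and-bone meal.
Minimise 0.52x1 + 0.11x2 + 0.57x3 + 0.31x4 + 0.86x5 s.t.:
  7.2x1 + 1.5x2 + 19.2x3 + 2.3x4 + 24.8x5 ≥ 41.4   (lysine)
  95x1 + 63x2 + 69x3 + 15x4 + 273x5 ≤ 251   (ash)
  2.4x1 + 1.3x2 + 11.3x3 + 2.7x4 + 51.8x5 ≥ 30.3   (phosphorus)
  x1, x2, x3, x4, x5 ≥ 0.
The optimal basis is {canola meal, meat-and-bone meal}; alfalfa meal, oat hulls, sorghum drop out. There the lysine and phosphorus constraints are tight.
Optimal quantities: canola meal = 1.95 kg, meat-and-bone meal = 0.1595 kg.
Total cost: 0.57·1.95 + 0.86·0.1595 = 1.2487.

R1.25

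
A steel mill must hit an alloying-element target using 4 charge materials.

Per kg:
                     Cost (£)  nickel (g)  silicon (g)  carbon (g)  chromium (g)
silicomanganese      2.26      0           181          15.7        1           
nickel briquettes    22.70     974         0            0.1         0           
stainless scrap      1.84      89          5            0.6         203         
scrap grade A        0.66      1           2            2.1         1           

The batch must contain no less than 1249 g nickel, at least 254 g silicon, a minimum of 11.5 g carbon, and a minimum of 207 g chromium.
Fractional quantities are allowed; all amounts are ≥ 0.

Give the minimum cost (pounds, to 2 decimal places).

Set it up as a linear program. Let x1 = kg of silicomanganese, x2 = kg of nickel briquettes, x3 = kg of stainless scrap, x4 = kg of scrap grade A.
Minimize 2.26x1 + 22.7x2 + 1.84x3 + 0.66x4 subject to:
  974x2 + 89x3 + 1x4 ≥ 1249   (nickel)
  181x1 + 5x3 + 2x4 ≥ 254   (silicon)
  15.7x1 + 0.1x2 + 0.6x3 + 2.1x4 ≥ 11.5   (carbon)
  1x1 + 203x3 + 1x4 ≥ 207   (chromium)
  x1, x2, x3, x4 ≥ 0.
The optimal basis is {silicomanganese, stainless scrap}; nickel briquettes, scrap grade A drop out. Binding constraints: nickel and silicon.
So silicomanganese = 1.0156 kg, stainless scrap = 14.034 kg.
Total cost: 2.26·1.0156 + 1.84·14.034 = 28.1178.

£28.12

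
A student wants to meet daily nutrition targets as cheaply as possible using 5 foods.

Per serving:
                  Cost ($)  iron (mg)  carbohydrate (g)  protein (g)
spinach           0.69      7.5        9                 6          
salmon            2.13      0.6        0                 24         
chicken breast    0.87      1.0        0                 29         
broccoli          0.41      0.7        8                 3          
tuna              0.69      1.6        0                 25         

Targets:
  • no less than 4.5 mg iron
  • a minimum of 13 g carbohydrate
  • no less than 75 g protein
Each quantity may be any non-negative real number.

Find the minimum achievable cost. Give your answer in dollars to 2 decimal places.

$2.60

Set it up as a linear program. Let x1 = servings of spinach, x2 = servings of salmon, x3 = servings of chicken breast, x4 = servings of broccoli, x5 = servings of tuna.
min 0.69x1 + 2.13x2 + 0.87x3 + 0.41x4 + 0.69x5 with:
  7.5x1 + 0.6x2 + 1x3 + 0.7x4 + 1.6x5 ≥ 4.5   (iron)
  9x1 + 8x4 ≥ 13   (carbohydrate)
  6x1 + 24x2 + 29x3 + 3x4 + 25x5 ≥ 75   (protein)
  x1, x2, x3, x4, x5 ≥ 0.
The optimal basis is {broccoli, tuna}; spinach, salmon, chicken breast drop out. The carbohydrate and protein requirements are met with equality.
So broccoli = 1.625 servings, tuna = 2.805 servings.
Objective = 0.41·1.625 + 0.69·2.805 = 2.6017.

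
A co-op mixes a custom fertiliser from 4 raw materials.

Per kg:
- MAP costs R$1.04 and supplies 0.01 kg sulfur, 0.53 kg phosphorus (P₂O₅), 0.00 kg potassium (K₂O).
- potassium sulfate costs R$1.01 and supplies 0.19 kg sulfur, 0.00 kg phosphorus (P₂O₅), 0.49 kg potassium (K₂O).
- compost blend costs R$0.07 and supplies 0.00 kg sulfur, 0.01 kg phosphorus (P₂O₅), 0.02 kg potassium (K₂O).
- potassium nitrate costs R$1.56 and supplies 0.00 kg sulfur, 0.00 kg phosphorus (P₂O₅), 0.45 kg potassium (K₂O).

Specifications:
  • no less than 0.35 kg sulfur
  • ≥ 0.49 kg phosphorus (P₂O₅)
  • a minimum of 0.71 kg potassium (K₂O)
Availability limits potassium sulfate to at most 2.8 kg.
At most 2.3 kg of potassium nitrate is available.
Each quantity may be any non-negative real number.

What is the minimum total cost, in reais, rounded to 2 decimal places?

R$2.77

Set it up as a linear program. Let x1 = kg of MAP, x2 = kg of potassium sulfate, x3 = kg of compost blend, x4 = kg of potassium nitrate.
min 1.04x1 + 1.01x2 + 0.07x3 + 1.56x4 s.t.:
  0.01x1 + 0.19x2 ≥ 0.35   (sulfur)
  0.53x1 + 0.01x3 ≥ 0.49   (phosphorus (P₂O₅))
  0.49x2 + 0.02x3 + 0.45x4 ≥ 0.71   (potassium (K₂O))
  x2 ≤ 2.8
  x4 ≤ 2.3
  x1, x2, x3, x4 ≥ 0.
At the optimum only MAP, potassium sulfate are positive (compost blend, potassium nitrate = 0). The sulfur and phosphorus (P₂O₅) requirements are met with equality.
So MAP = 0.9245 kg, potassium sulfate = 1.793 kg.
Total cost: 1.04·0.9245 + 1.01·1.793 = 2.7724.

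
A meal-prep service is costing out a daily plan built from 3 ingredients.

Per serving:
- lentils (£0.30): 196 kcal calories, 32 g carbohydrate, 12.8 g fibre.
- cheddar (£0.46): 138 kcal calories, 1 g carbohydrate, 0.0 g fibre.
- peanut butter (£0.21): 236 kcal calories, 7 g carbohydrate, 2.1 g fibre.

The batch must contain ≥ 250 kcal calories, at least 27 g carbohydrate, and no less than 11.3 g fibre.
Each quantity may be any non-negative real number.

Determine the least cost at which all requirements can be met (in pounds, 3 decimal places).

Treat it as an LP. Let x1 = servings of lentils, x2 = servings of cheddar, x3 = servings of peanut butter.
Minimise 0.3x1 + 0.46x2 + 0.21x3 with:
  196x1 + 138x2 + 236x3 ≥ 250   (calories)
  32x1 + 1x2 + 7x3 ≥ 27   (carbohydrate)
  12.8x1 + 2.1x3 ≥ 11.3   (fibre)
  x1, x2, x3 ≥ 0.
The cheapest feasible vertex uses only lentils, peanut butter; cheddar is not used. There the calories and fibre constraints are tight.
So lentils = 0.8209 servings, peanut butter = 0.3776 servings.
Cost = 0.3·0.8209 + 0.21·0.3776 = 0.32557.

£0.326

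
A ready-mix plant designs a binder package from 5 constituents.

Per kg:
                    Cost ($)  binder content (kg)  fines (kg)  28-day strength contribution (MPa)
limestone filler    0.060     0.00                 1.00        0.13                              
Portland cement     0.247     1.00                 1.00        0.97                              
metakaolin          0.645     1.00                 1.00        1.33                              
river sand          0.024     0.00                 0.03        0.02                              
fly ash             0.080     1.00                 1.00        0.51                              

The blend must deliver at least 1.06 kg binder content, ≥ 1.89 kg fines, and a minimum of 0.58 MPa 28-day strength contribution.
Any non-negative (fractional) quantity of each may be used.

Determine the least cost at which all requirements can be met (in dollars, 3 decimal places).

$0.135

This is a linear program. Let x1 = kg of limestone filler, x2 = kg of Portland cement, x3 = kg of metakaolin, x4 = kg of river sand, x5 = kg of fly ash.
Minimize 0.06x1 + 0.247x2 + 0.645x3 + 0.024x4 + 0.08x5 s.t.:
  1x2 + 1x3 + 1x5 ≥ 1.06   (binder content)
  1x1 + 1x2 + 1x3 + 0.03x4 + 1x5 ≥ 1.89   (fines)
  0.13x1 + 0.97x2 + 1.33x3 + 0.02x4 + 0.51x5 ≥ 0.58   (28-day strength contribution)
  x1, x2, x3, x4, x5 ≥ 0.
At the optimum only limestone filler, fly ash are positive (Portland cement, metakaolin, river sand = 0). Binding constraints: binder content and fines.
Optimal quantities: limestone filler = 0.83 kg, fly ash = 1.06 kg.
Hence cost = 0.06·0.83 + 0.08·1.06 = $0.13460.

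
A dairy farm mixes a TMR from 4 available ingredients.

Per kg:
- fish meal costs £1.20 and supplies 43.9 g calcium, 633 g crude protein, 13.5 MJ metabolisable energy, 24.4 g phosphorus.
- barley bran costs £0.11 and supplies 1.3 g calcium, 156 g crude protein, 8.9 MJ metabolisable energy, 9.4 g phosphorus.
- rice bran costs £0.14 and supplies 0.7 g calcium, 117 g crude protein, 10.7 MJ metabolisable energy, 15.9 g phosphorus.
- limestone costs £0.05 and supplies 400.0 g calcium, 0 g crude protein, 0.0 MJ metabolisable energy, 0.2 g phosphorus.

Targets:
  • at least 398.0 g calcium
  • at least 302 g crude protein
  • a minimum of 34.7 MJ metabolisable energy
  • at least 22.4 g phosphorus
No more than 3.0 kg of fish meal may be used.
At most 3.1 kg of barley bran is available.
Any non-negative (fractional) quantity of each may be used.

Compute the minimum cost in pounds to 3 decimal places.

Set it up as a linear program. Let x1 = kg of fish meal, x2 = kg of barley bran, x3 = kg of rice bran, x4 = kg of limestone.
Minimise 1.2x1 + 0.11x2 + 0.14x3 + 0.05x4 with:
  43.9x1 + 1.3x2 + 0.7x3 + 400x4 ≥ 398   (calcium)
  633x1 + 156x2 + 117x3 ≥ 302   (crude protein)
  13.5x1 + 8.9x2 + 10.7x3 ≥ 34.7   (metabolisable energy)
  24.4x1 + 9.4x2 + 15.9x3 + 0.2x4 ≥ 22.4   (phosphorus)
  x1 ≤ 3
  x2 ≤ 3.1
  x1, x2, x3, x4 ≥ 0.
At the optimum only barley bran, rice bran, limestone are positive (fish meal = 0). The calcium, metabolisable energy, the barley bran cap requirements are met with equality.
Solving gives x2 = 3.1, x3 = 0.6645, x4 = 0.9838.
Hence cost = 0.11·3.1 + 0.14·0.6645 + 0.05·0.9838 = £0.48322.

£0.483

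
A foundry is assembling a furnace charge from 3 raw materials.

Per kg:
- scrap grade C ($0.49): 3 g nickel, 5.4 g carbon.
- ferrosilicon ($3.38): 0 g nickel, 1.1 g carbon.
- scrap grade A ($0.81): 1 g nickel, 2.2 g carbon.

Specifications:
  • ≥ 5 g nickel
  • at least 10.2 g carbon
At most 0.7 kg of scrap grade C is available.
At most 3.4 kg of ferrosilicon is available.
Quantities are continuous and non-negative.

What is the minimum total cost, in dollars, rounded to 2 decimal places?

$2.71

Let x1 = kg of scrap grade C, x2 = kg of ferrosilicon, x3 = kg of scrap grade A.
Minimize 0.49x1 + 3.38x2 + 0.81x3 s.t.:
  3x1 + 1x3 ≥ 5   (nickel)
  5.4x1 + 1.1x2 + 2.2x3 ≥ 10.2   (carbon)
  x1 ≤ 0.7
  x2 ≤ 3.4
  x1, x2, x3 ≥ 0.
At the optimum only scrap grade C, scrap grade A are positive (ferrosilicon = 0). The carbon and the scrap grade C cap requirements are met with equality.
That vertex is x1 = 0.7, x3 = 2.918.
Cost = 0.49·0.7 + 0.81·2.918 = 2.7066.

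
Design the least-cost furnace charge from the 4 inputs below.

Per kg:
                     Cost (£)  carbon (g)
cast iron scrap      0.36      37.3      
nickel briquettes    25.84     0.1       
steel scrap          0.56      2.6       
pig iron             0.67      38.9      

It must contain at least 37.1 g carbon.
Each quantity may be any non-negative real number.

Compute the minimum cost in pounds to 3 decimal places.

Let x1 = kg of cast iron scrap, x2 = kg of nickel briquettes, x3 = kg of steel scrap, x4 = kg of pig iron.
Minimize 0.36x1 + 25.84x2 + 0.56x3 + 0.67x4 s.t.:
  37.3x1 + 0.1x2 + 2.6x3 + 38.9x4 ≥ 37.1   (carbon)
  x1, x2, x3, x4 ≥ 0.
At the optimum only cast iron scrap is positive (nickel briquettes, steel scrap, pig iron = 0). The carbon requirement is met with equality.
That vertex is x1 = 0.9946.
Cost = 0.36·0.9946 = 0.35806.

£0.358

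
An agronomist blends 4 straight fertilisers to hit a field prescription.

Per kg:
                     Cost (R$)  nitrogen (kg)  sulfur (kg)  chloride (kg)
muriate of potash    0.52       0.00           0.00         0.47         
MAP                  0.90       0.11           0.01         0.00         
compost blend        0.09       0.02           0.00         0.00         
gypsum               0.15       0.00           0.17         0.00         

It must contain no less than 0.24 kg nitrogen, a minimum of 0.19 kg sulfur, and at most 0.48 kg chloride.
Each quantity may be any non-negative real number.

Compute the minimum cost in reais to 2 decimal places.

Treat it as an LP. Let x1 = kg of muriate of potash, x2 = kg of MAP, x3 = kg of compost blend, x4 = kg of gypsum.
Minimize 0.52x1 + 0.9x2 + 0.09x3 + 0.15x4 with:
  0.11x2 + 0.02x3 ≥ 0.24   (nitrogen)
  0.01x2 + 0.17x4 ≥ 0.19   (sulfur)
  0.47x1 ≤ 0.48   (chloride)
  x1, x2, x3, x4 ≥ 0.
At the optimum only compost blend, gypsum are positive (muriate of potash, MAP = 0). Binding constraints: nitrogen and sulfur.
Optimal quantities: compost blend = 12 kg, gypsum = 1.118 kg.
Objective = 0.09·12 + 0.15·1.118 = 1.2477.

R$1.25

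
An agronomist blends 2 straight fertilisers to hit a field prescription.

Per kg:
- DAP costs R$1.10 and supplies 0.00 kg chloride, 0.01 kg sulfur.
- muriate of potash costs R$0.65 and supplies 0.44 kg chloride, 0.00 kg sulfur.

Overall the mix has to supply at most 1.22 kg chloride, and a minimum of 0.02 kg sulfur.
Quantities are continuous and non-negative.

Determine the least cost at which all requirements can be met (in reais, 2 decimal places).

R$2.20

Let x1 = kg of DAP, x2 = kg of muriate of potash.
Minimize 1.1x1 + 0.65x2 subject to:
  0.44x2 ≤ 1.22   (chloride)
  0.01x1 ≥ 0.02   (sulfur)
  x1, x2 ≥ 0.
The cheapest feasible vertex uses only DAP; muriate of potash is not used. There the sulfur constraint is tight.
So DAP = 2 kg.
Cost = 1.1·2 = 2.2000.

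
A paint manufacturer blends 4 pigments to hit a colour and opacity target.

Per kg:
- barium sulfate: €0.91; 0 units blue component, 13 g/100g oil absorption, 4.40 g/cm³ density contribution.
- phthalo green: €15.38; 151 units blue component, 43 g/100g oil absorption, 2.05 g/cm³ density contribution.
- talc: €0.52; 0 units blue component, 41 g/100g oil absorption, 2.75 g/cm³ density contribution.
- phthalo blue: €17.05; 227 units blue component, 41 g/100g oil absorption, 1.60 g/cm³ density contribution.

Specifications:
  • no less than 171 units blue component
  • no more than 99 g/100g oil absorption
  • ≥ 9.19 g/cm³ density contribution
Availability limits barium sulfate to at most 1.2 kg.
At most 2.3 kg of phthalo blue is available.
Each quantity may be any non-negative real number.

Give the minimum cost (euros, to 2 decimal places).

Let x1 = kg of barium sulfate, x2 = kg of phthalo green, x3 = kg of talc, x4 = kg of phthalo blue.
Minimize 0.91x1 + 15.38x2 + 0.52x3 + 17.05x4 s.t.:
  151x2 + 227x4 ≥ 171   (blue component)
  13x1 + 43x2 + 41x3 + 41x4 ≤ 99   (oil absorption)
  4.4x1 + 2.05x2 + 2.75x3 + 1.6x4 ≥ 9.19   (density contribution)
  x1 ≤ 1.2
  x4 ≤ 2.3
  x1, x2, x3, x4 ≥ 0.
The optimal basis is {barium sulfate, talc, phthalo blue}; phthalo green drops out. There the blue component, oil absorption, density contribution constraints are tight.
Solving gives x1 = 0.9683, x3 = 1.354, x4 = 0.7533.
Cost = 0.91·0.9683 + 0.52·1.354 + 17.05·0.7533 = 14.4290.

€14.43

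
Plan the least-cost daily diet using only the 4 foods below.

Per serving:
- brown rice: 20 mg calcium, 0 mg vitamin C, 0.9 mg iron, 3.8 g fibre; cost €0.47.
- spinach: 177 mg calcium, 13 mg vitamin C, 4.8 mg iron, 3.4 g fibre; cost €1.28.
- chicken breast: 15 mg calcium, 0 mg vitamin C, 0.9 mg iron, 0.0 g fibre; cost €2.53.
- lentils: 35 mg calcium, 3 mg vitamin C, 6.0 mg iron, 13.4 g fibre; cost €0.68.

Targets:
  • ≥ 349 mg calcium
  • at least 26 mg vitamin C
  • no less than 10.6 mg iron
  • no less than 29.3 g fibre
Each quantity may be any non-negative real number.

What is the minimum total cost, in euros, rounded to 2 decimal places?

Let x1 = servings of brown rice, x2 = servings of spinach, x3 = servings of chicken breast, x4 = servings of lentils.
min 0.47x1 + 1.28x2 + 2.53x3 + 0.68x4 subject to:
  20x1 + 177x2 + 15x3 + 35x4 ≥ 349   (calcium)
  13x2 + 3x4 ≥ 26   (vitamin C)
  0.9x1 + 4.8x2 + 0.9x3 + 6x4 ≥ 10.6   (iron)
  3.8x1 + 3.4x2 + 13.4x4 ≥ 29.3   (fibre)
  x1, x2, x3, x4 ≥ 0.
The minimum-cost mix takes nothing from brown rice, chicken breast — only spinach, lentils. There the calcium and fibre constraints are tight.
That vertex is x2 = 1.621, x4 = 1.775.
Objective = 1.28·1.621 + 0.68·1.775 = 3.2819.

€3.28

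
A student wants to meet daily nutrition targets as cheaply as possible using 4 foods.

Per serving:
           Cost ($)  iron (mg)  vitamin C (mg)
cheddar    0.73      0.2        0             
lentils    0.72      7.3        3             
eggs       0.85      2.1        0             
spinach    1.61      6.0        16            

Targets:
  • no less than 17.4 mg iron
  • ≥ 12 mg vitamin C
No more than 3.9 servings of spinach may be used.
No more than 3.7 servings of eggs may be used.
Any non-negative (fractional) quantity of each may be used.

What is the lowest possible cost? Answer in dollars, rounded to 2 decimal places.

Treat it as an LP. Let x1 = servings of cheddar, x2 = servings of lentils, x3 = servings of eggs, x4 = servings of spinach.
Minimise 0.73x1 + 0.72x2 + 0.85x3 + 1.61x4 s.t.:
  0.2x1 + 7.3x2 + 2.1x3 + 6x4 ≥ 17.4   (iron)
  3x2 + 16x4 ≥ 12   (vitamin C)
  x4 ≤ 3.9
  x3 ≤ 3.7
  x1, x2, x3, x4 ≥ 0.
At the optimum only lentils, spinach are positive (cheddar, eggs = 0). The iron and vitamin C requirements are met with equality.
That vertex is x2 = 2.089, x4 = 0.3583.
Cost = 0.72·2.089 + 1.61·0.3583 = 2.0809.

$2.08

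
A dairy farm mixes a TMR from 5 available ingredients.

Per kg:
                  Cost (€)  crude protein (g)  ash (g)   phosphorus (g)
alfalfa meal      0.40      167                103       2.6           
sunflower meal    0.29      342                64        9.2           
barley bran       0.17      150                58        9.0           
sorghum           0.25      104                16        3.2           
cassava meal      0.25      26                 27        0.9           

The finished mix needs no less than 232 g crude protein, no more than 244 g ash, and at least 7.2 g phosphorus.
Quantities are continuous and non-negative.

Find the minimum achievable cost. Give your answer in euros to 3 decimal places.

Let x1 = kg of alfalfa meal, x2 = kg of sunflower meal, x3 = kg of barley bran, x4 = kg of sorghum, x5 = kg of cassava meal.
Minimise 0.4x1 + 0.29x2 + 0.17x3 + 0.25x4 + 0.25x5 with:
  167x1 + 342x2 + 150x3 + 104x4 + 26x5 ≥ 232   (crude protein)
  103x1 + 64x2 + 58x3 + 16x4 + 27x5 ≤ 244   (ash)
  2.6x1 + 9.2x2 + 9x3 + 3.2x4 + 0.9x5 ≥ 7.2   (phosphorus)
  x1, x2, x3, x4, x5 ≥ 0.
At the optimum only sunflower meal, barley bran are positive (alfalfa meal, sorghum, cassava meal = 0). There the crude protein and phosphorus constraints are tight.
Solving gives x2 = 0.5936, x3 = 0.1932.
Objective = 0.29·0.5936 + 0.17·0.1932 = 0.20499.

€0.205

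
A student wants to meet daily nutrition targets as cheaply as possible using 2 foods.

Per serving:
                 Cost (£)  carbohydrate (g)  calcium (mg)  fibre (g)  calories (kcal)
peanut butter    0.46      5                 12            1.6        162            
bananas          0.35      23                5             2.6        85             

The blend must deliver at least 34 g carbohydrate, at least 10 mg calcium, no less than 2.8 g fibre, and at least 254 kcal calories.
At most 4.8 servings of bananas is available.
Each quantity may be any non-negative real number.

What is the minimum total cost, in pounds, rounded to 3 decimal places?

£0.861

Let x1 = servings of peanut butter, x2 = servings of bananas.
Minimise 0.46x1 + 0.35x2 s.t.:
  5x1 + 23x2 ≥ 34   (carbohydrate)
  12x1 + 5x2 ≥ 10   (calcium)
  1.6x1 + 2.6x2 ≥ 2.8   (fibre)
  162x1 + 85x2 ≥ 254   (calories)
  x2 ≤ 4.8
  x1, x2 ≥ 0.
Both inputs are positive at the optimum. The carbohydrate and calories requirements are met with equality.
Solving gives x1 = 0.8943, x2 = 1.284.
Hence cost = 0.46·0.8943 + 0.35·1.284 = £0.86078.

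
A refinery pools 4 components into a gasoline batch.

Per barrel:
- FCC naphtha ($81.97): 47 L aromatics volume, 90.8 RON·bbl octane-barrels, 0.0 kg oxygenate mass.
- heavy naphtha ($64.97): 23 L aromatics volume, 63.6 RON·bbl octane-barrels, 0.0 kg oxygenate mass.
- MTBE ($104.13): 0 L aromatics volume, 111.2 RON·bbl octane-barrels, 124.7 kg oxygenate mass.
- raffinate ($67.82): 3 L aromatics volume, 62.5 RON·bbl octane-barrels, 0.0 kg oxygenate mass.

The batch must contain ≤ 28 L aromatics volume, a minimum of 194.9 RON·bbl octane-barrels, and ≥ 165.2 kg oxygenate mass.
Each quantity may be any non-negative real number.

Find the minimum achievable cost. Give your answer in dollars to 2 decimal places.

$180.91

This is a linear program. Let x1 = barrels of FCC naphtha, x2 = barrels of heavy naphtha, x3 = barrels of MTBE, x4 = barrels of raffinate.
min 81.97x1 + 64.97x2 + 104.13x3 + 67.82x4 with:
  47x1 + 23x2 + 3x4 ≤ 28   (aromatics volume)
  90.8x1 + 63.6x2 + 111.2x3 + 62.5x4 ≥ 194.9   (octane-barrels)
  124.7x3 ≥ 165.2   (oxygenate mass)
  x1, x2, x3, x4 ≥ 0.
The cheapest feasible vertex uses only FCC naphtha, MTBE; heavy naphtha, raffinate are not used. The octane-barrels and oxygenate mass requirements are met with equality.
Optimal quantities: FCC naphtha = 0.52406 barrels, MTBE = 1.3248 barrels.
Cost = 81.97·0.52406 + 104.13·1.3248 = 180.9086.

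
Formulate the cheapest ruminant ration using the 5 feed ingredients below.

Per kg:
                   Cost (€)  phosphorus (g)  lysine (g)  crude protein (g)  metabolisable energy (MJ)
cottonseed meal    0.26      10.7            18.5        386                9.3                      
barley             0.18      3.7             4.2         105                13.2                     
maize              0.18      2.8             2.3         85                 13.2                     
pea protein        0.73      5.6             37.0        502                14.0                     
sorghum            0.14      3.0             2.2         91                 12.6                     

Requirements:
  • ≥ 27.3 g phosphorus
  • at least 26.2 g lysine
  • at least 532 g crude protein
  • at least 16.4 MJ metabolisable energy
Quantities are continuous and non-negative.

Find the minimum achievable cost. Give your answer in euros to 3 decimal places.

€0.663

This is a linear program. Let x1 = kg of cottonseed meal, x2 = kg of barley, x3 = kg of maize, x4 = kg of pea protein, x5 = kg of sorghum.
Minimize 0.26x1 + 0.18x2 + 0.18x3 + 0.73x4 + 0.14x5 with:
  10.7x1 + 3.7x2 + 2.8x3 + 5.6x4 + 3x5 ≥ 27.3   (phosphorus)
  18.5x1 + 4.2x2 + 2.3x3 + 37x4 + 2.2x5 ≥ 26.2   (lysine)
  386x1 + 105x2 + 85x3 + 502x4 + 91x5 ≥ 532   (crude protein)
  9.3x1 + 13.2x2 + 13.2x3 + 14x4 + 12.6x5 ≥ 16.4   (metabolisable energy)
  x1, x2, x3, x4, x5 ≥ 0.
The cheapest feasible vertex uses only cottonseed meal; barley, maize, pea protein, sorghum are not used. There the phosphorus constraint is tight.
Solving gives x1 = 2.551.
Objective = 0.26·2.551 = 0.66326.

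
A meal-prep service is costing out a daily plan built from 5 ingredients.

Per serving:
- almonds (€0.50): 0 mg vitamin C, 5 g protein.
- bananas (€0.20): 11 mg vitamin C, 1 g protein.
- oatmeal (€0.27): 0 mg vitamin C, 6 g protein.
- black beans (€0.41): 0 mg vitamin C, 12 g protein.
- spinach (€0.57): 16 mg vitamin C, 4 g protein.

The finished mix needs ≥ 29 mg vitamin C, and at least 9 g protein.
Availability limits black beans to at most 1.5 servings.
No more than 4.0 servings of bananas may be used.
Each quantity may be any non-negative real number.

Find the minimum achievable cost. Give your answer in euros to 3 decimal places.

Treat it as an LP. Let x1 = servings of almonds, x2 = servings of bananas, x3 = servings of oatmeal, x4 = servings of black beans, x5 = servings of spinach.
Minimise 0.5x1 + 0.2x2 + 0.27x3 + 0.41x4 + 0.57x5 with:
  11x2 + 16x5 ≥ 29   (vitamin C)
  5x1 + 1x2 + 6x3 + 12x4 + 4x5 ≥ 9   (protein)
  x4 ≤ 1.5
  x2 ≤ 4
  x1, x2, x3, x4, x5 ≥ 0.
The cheapest feasible vertex uses only bananas, black beans; almonds, oatmeal, spinach are not used. The vitamin C and protein requirements are met with equality.
Optimal quantities: bananas = 2.636 servings, black beans = 0.5303 servings.
Total cost: 0.2·2.636 + 0.41·0.5303 = 0.74462.

€0.745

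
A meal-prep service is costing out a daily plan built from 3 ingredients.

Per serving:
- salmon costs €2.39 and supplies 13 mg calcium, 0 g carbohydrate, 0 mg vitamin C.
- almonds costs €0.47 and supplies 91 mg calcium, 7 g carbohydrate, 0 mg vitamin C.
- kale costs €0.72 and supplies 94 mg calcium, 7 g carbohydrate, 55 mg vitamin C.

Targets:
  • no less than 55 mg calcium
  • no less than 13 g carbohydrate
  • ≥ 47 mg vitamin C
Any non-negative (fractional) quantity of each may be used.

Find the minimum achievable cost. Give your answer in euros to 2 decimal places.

€1.09

Set it up as a linear program. Let x1 = servings of salmon, x2 = servings of almonds, x3 = servings of kale.
Minimise 2.39x1 + 0.47x2 + 0.72x3 s.t.:
  13x1 + 91x2 + 94x3 ≥ 55   (calcium)
  7x2 + 7x3 ≥ 13   (carbohydrate)
  55x3 ≥ 47   (vitamin C)
  x1, x2, x3 ≥ 0.
The optimal basis is {almonds, kale}; salmon drops out. There the carbohydrate and vitamin C constraints are tight.
Optimal quantities: almonds = 1.003 servings, kale = 0.8545 servings.
Total cost: 0.47·1.003 + 0.72·0.8545 = 1.0867.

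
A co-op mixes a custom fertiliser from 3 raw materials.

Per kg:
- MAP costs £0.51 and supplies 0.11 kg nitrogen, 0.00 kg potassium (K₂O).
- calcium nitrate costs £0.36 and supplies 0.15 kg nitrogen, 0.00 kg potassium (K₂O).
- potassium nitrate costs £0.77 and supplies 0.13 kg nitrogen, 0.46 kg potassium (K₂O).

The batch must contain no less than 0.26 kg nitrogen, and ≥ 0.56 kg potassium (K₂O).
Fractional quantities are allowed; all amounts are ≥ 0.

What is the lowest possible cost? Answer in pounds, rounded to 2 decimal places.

£1.18

Treat it as an LP. Let x1 = kg of MAP, x2 = kg of calcium nitrate, x3 = kg of potassium nitrate.
Minimise 0.51x1 + 0.36x2 + 0.77x3 with:
  0.11x1 + 0.15x2 + 0.13x3 ≥ 0.26   (nitrogen)
  0.46x3 ≥ 0.56   (potassium (K₂O))
  x1, x2, x3 ≥ 0.
At the optimum only calcium nitrate, potassium nitrate are positive (MAP = 0). There the nitrogen and potassium (K₂O) constraints are tight.
So calcium nitrate = 0.6783 kg, potassium nitrate = 1.217 kg.
Total cost: 0.36·0.6783 + 0.77·1.217 = 1.1813.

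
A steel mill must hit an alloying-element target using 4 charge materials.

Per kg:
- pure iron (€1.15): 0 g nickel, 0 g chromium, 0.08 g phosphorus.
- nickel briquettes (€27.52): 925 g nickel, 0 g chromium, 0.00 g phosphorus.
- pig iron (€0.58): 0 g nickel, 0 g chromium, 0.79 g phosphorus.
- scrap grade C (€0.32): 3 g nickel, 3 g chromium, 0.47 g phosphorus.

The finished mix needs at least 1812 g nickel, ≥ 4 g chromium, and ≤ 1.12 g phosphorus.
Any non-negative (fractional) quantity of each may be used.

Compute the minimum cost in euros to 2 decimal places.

€54.22

Set it up as a linear program. Let x1 = kg of pure iron, x2 = kg of nickel briquettes, x3 = kg of pig iron, x4 = kg of scrap grade C.
Minimise 1.15x1 + 27.52x2 + 0.58x3 + 0.32x4 subject to:
  925x2 + 3x4 ≥ 1812   (nickel)
  3x4 ≥ 4   (chromium)
  0.08x1 + 0.79x3 + 0.47x4 ≤ 1.12   (phosphorus)
  x1, x2, x3, x4 ≥ 0.
The cheapest feasible vertex uses only nickel briquettes, scrap grade C; pure iron, pig iron are not used. Binding constraints: nickel and chromium.
Optimal quantities: nickel briquettes = 1.9546 kg, scrap grade C = 1.3333 kg.
Cost = 27.52·1.9546 + 0.32·1.3333 = 54.2172.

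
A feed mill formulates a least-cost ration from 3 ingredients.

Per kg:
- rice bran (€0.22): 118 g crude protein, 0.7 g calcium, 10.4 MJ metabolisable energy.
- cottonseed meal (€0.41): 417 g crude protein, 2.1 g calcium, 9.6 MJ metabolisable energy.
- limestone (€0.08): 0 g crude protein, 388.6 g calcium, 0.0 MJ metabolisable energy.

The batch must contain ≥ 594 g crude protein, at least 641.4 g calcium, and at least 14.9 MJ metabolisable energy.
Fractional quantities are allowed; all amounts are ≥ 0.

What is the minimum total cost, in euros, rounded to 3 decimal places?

Let x1 = kg of rice bran, x2 = kg of cottonseed meal, x3 = kg of limestone.
min 0.22x1 + 0.41x2 + 0.08x3 subject to:
  118x1 + 417x2 ≥ 594   (crude protein)
  0.7x1 + 2.1x2 + 388.6x3 ≥ 641.4   (calcium)
  10.4x1 + 9.6x2 ≥ 14.9   (metabolisable energy)
  x1, x2, x3 ≥ 0.
The optimal mix uses every input. Binding constraints: crude protein, calcium, metabolisable energy.
That vertex is x1 = 0.1595, x2 = 1.379, x3 = 1.643.
Objective = 0.22·0.1595 + 0.41·1.379 + 0.08·1.643 = 0.73192.

€0.732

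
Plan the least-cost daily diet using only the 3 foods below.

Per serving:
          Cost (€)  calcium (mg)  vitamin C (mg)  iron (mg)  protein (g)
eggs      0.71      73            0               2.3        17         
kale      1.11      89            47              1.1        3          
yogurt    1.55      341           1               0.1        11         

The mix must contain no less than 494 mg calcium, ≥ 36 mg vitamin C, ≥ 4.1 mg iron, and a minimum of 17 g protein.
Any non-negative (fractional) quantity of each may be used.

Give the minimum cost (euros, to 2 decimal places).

Set it up as a linear program. Let x1 = servings of eggs, x2 = servings of kale, x3 = servings of yogurt.
Minimize 0.71x1 + 1.11x2 + 1.55x3 with:
  73x1 + 89x2 + 341x3 ≥ 494   (calcium)
  47x2 + 1x3 ≥ 36   (vitamin C)
  2.3x1 + 1.1x2 + 0.1x3 ≥ 4.1   (iron)
  17x1 + 3x2 + 11x3 ≥ 17   (protein)
  x1, x2, x3 ≥ 0.
All 3 inputs are positive at the optimum. The calcium, vitamin C, iron requirements are met with equality.
That vertex is x1 = 1.384, x2 = 0.7456, x3 = 0.9577.
Objective = 0.71·1.384 + 1.11·0.7456 + 1.55·0.9577 = 3.2947.

€3.29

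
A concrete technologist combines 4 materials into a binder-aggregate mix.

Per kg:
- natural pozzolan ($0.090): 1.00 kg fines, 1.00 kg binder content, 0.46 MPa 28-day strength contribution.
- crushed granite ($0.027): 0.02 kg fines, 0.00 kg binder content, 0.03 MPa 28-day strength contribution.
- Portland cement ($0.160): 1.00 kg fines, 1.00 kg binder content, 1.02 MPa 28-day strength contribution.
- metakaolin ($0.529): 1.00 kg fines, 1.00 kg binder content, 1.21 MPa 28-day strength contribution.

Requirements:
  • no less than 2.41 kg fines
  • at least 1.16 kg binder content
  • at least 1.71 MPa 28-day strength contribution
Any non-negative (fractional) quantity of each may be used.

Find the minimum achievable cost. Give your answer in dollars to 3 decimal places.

$0.292

Set it up as a linear program. Let x1 = kg of natural pozzolan, x2 = kg of crushed granite, x3 = kg of Portland cement, x4 = kg of metakaolin.
Minimise 0.09x1 + 0.027x2 + 0.16x3 + 0.529x4 with:
  1x1 + 0.02x2 + 1x3 + 1x4 ≥ 2.41   (fines)
  1x1 + 1x3 + 1x4 ≥ 1.16   (binder content)
  0.46x1 + 0.03x2 + 1.02x3 + 1.21x4 ≥ 1.71   (28-day strength contribution)
  x1, x2, x3, x4 ≥ 0.
The optimal basis is {natural pozzolan, Portland cement}; crushed granite, metakaolin drop out. Binding constraints: fines and 28-day strength contribution.
That vertex is x1 = 1.336, x3 = 1.074.
Cost = 0.09·1.336 + 0.16·1.074 = 0.29208.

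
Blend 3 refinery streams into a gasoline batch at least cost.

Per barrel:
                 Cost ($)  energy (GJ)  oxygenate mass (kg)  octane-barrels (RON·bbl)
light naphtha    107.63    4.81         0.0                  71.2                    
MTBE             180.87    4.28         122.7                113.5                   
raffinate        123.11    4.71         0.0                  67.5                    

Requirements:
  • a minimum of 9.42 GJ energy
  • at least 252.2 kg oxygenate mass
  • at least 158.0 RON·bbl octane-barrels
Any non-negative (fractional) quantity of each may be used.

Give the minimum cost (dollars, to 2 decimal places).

Treat it as an LP. Let x1 = barrels of light naphtha, x2 = barrels of MTBE, x3 = barrels of raffinate.
min 107.63x1 + 180.87x2 + 123.11x3 s.t.:
  4.81x1 + 4.28x2 + 4.71x3 ≥ 9.42   (energy)
  122.7x2 ≥ 252.2   (oxygenate mass)
  71.2x1 + 113.5x2 + 67.5x3 ≥ 158   (octane-barrels)
  x1, x2, x3 ≥ 0.
The cheapest feasible vertex uses only light naphtha, MTBE; raffinate is not used. There the energy and oxygenate mass constraints are tight.
So light naphtha = 0.12948 barrels, MTBE = 2.0554 barrels.
Total cost: 107.63·0.12948 + 180.87·2.0554 = 385.6961.

$385.70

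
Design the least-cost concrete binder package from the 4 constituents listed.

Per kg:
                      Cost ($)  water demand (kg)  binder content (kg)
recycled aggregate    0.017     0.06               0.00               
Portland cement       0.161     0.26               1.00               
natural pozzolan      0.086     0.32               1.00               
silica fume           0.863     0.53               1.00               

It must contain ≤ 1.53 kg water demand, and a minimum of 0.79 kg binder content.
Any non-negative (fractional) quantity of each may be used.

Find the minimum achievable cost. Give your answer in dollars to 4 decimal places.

$0.0679

Treat it as an LP. Let x1 = kg of recycled aggregate, x2 = kg of Portland cement, x3 = kg of natural pozzolan, x4 = kg of silica fume.
min 0.017x1 + 0.161x2 + 0.086x3 + 0.863x4 s.t.:
  0.06x1 + 0.26x2 + 0.32x3 + 0.53x4 ≤ 1.53   (water demand)
  1x2 + 1x3 + 1x4 ≥ 0.79   (binder content)
  x1, x2, x3, x4 ≥ 0.
The optimal basis is {natural pozzolan}; recycled aggregate, Portland cement, silica fume drop out. There the binder content constraint is tight.
Optimal quantities: natural pozzolan = 0.79 kg.
Cost = 0.086·0.79 = 0.067940.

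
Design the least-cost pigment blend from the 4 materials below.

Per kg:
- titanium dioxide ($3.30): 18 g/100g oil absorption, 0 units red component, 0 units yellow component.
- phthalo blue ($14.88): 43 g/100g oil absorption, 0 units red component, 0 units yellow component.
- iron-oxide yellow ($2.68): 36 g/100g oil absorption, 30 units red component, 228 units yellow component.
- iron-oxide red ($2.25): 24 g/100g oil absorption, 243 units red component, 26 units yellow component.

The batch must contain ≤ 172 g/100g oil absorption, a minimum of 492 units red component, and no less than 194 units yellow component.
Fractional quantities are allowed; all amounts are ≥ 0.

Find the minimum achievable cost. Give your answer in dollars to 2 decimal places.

Let x1 = kg of titanium dioxide, x2 = kg of phthalo blue, x3 = kg of iron-oxide yellow, x4 = kg of iron-oxide red.
Minimise 3.3x1 + 14.88x2 + 2.68x3 + 2.25x4 subject to:
  18x1 + 43x2 + 36x3 + 24x4 ≤ 172   (oil absorption)
  30x3 + 243x4 ≥ 492   (red component)
  228x3 + 26x4 ≥ 194   (yellow component)
  x1, x2, x3, x4 ≥ 0.
The cheapest feasible vertex uses only iron-oxide yellow, iron-oxide red; titanium dioxide, phthalo blue are not used. There the red component and yellow component constraints are tight.
Solving gives x3 = 0.6288, x4 = 1.947.
Total cost: 2.68·0.6288 + 2.25·1.947 = 6.0659.

$6.07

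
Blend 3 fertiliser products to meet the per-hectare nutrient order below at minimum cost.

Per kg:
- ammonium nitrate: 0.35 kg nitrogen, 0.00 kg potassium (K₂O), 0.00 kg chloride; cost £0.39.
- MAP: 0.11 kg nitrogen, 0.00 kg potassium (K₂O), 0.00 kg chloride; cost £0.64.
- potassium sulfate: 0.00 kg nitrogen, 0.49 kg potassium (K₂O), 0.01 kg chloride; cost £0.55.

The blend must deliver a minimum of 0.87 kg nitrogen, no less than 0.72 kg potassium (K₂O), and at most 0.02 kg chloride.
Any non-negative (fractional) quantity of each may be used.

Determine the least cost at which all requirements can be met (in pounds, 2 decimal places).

Let x1 = kg of ammonium nitrate, x2 = kg of MAP, x3 = kg of potassium sulfate.
min 0.39x1 + 0.64x2 + 0.55x3 s.t.:
  0.35x1 + 0.11x2 ≥ 0.87   (nitrogen)
  0.49x3 ≥ 0.72   (potassium (K₂O))
  0.01x3 ≤ 0.02   (chloride)
  x1, x2, x3 ≥ 0.
The cheapest feasible vertex uses only ammonium nitrate, potassium sulfate; MAP is not used. The nitrogen and potassium (K₂O) requirements are met with equality.
That vertex is x1 = 2.486, x3 = 1.469.
Total cost: 0.39·2.486 + 0.55·1.469 = 1.7775.

£1.78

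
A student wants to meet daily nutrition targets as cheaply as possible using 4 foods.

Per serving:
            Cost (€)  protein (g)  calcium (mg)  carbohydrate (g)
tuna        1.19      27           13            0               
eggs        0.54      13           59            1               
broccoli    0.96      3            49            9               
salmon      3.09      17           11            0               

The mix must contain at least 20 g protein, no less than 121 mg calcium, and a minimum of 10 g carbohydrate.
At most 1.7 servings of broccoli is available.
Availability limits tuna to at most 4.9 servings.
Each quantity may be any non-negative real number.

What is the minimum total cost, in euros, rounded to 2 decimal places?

Set it up as a linear program. Let x1 = servings of tuna, x2 = servings of eggs, x3 = servings of broccoli, x4 = servings of salmon.
min 1.19x1 + 0.54x2 + 0.96x3 + 3.09x4 subject to:
  27x1 + 13x2 + 3x3 + 17x4 ≥ 20   (protein)
  13x1 + 59x2 + 49x3 + 11x4 ≥ 121   (calcium)
  1x2 + 9x3 ≥ 10   (carbohydrate)
  x3 ≤ 1.7
  x1 ≤ 4.9
  x1, x2, x3, x4 ≥ 0.
The minimum-cost mix takes nothing from tuna, salmon — only eggs, broccoli. The protein and carbohydrate requirements are met with equality.
Solving gives x2 = 1.316, x3 = 0.9649.
Objective = 0.54·1.316 + 0.96·0.9649 = 1.6369.

€1.64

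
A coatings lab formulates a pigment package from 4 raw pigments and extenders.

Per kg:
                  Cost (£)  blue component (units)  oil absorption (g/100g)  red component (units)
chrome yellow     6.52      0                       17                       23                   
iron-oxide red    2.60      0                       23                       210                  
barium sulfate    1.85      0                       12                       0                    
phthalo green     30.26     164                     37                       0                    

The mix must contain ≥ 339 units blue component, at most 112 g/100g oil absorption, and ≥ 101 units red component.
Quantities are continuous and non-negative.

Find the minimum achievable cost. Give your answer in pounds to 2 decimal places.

£63.80

Treat it as an LP. Let x1 = kg of chrome yellow, x2 = kg of iron-oxide red, x3 = kg of barium sulfate, x4 = kg of phthalo green.
Minimize 6.52x1 + 2.6x2 + 1.85x3 + 30.26x4 with:
  164x4 ≥ 339   (blue component)
  17x1 + 23x2 + 12x3 + 37x4 ≤ 112   (oil absorption)
  23x1 + 210x2 ≥ 101   (red component)
  x1, x2, x3, x4 ≥ 0.
The minimum-cost mix takes nothing from chrome yellow, barium sulfate — only iron-oxide red, phthalo green. The blue component and red component requirements are met with equality.
That vertex is x2 = 0.481, x4 = 2.067.
Total cost: 2.6·0.481 + 30.26·2.067 = 63.7980.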